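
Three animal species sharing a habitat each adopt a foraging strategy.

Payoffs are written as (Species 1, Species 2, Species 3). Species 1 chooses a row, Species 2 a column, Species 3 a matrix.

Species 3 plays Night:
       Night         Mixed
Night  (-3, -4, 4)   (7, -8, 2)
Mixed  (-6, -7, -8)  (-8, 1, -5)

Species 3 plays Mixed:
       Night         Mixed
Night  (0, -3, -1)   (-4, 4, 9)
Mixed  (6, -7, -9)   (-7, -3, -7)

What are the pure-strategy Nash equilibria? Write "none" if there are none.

(Night, Night, Night); (Night, Mixed, Mixed)

Species 1 against (Night, Night): payoffs -3, -6 → best response Night.
Species 1 against (Night, Mixed): payoffs 0, 6 → best response Mixed.
Species 1 against (Mixed, Night): payoffs 7, -8 → best response Night.
Species 1 against (Mixed, Mixed): payoffs -4, -7 → best response Night.
Species 2 against (Night, Night): payoffs -4, -8 → best response Night.
Species 2 against (Night, Mixed): payoffs -3, 4 → best response Mixed.
Species 2 against (Mixed, Night): payoffs -7, 1 → best response Mixed.
Species 2 against (Mixed, Mixed): payoffs -7, -3 → best response Mixed.
Species 3 against (Night, Night): payoffs 4, -1 → best response Night.
Species 3 against (Night, Mixed): payoffs 2, 9 → best response Mixed.
Species 3 against (Mixed, Night): payoffs -8, -9 → best response Night.
Species 3 against (Mixed, Mixed): payoffs -5, -7 → best response Night.
Mutual best responses: (Night, Night, Night); (Night, Mixed, Mixed).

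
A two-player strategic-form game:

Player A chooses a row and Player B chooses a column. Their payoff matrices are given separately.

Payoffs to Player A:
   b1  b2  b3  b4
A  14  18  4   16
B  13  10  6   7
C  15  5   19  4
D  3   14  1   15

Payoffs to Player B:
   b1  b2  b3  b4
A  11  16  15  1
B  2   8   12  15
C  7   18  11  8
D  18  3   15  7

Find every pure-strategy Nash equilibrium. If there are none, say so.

(A, b2)

For each strategy profile, look for a profitable unilateral deviation.
(A, b1): Player A can switch to C (14 → 15). Not NE.
(A, b2): Player A gets 18, best alternative 14; Player B gets 16, best alternative 15. No profitable deviation — NE.
(A, b3): Player A can switch to B (4 → 6). Not NE.
(A, b4): Player B can switch to b1 (1 → 11). Not NE.
(B, b1): Player A can switch to A (13 → 14). Not NE.
(B, b2): Player A can switch to A (10 → 18). Not NE.
(B, b3): Player A can switch to C (6 → 19). Not NE.
(The remaining 9 profiles each have a profitable deviation by the same check.)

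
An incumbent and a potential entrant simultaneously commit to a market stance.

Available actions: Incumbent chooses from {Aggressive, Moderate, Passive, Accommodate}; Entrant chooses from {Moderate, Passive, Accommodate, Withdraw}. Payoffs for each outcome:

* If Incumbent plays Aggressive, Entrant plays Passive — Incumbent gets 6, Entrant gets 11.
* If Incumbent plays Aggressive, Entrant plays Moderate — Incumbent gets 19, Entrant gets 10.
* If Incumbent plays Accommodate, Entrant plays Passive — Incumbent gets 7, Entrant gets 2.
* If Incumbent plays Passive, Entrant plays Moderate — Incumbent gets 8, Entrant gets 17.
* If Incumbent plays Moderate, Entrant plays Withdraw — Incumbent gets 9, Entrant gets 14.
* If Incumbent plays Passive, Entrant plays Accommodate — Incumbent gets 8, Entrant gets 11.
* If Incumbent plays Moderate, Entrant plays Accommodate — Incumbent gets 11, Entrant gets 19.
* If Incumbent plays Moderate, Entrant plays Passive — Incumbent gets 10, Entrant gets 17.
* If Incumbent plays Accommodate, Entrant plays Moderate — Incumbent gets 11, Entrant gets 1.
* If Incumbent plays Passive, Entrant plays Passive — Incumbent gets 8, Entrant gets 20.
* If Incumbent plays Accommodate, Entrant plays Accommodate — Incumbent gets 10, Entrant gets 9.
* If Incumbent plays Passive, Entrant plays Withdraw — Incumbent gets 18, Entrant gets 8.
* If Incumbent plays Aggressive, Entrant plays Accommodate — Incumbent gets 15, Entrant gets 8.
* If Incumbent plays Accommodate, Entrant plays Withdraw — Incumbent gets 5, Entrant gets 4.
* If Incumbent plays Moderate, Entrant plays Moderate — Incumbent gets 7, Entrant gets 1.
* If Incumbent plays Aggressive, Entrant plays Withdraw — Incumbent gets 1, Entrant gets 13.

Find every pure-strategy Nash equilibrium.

Check each profile: it is a Nash equilibrium iff no player can strictly gain by switching unilaterally.
(Aggressive, Moderate): Entrant can switch to Passive (10 → 11). Not NE.
(Aggressive, Passive): Incumbent can switch to Moderate (6 → 10). Not NE.
(Aggressive, Accommodate): Entrant can switch to Moderate (8 → 10). Not NE.
(Aggressive, Withdraw): Incumbent can switch to Moderate (1 → 9). Not NE.
(Moderate, Moderate): Incumbent can switch to Aggressive (7 → 19). Not NE.
(Moderate, Passive): Entrant can switch to Accommodate (17 → 19). Not NE.
(The remaining 10 profiles each have a profitable deviation by the same check.)

This game has no pure Nash equilibrium.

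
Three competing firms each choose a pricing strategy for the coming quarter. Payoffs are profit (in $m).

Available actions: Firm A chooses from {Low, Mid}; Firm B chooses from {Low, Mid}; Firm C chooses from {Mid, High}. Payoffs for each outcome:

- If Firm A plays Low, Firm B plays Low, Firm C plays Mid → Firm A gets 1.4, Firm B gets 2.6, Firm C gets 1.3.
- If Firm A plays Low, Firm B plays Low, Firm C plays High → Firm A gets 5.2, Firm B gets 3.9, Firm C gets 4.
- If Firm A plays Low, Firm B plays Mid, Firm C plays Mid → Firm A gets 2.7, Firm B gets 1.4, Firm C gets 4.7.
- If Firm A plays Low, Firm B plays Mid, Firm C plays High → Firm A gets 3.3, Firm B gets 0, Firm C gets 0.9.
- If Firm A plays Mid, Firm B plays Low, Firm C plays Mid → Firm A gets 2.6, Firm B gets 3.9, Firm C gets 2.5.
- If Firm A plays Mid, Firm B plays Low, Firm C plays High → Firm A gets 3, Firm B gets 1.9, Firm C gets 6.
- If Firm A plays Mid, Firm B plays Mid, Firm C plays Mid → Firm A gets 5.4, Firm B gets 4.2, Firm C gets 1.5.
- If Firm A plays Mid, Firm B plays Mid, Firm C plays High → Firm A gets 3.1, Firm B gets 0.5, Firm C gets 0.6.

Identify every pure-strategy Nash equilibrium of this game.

Firm A against (Low, Mid): payoffs 1.4, 2.6 → best response Mid.
Firm A against (Low, High): payoffs 5.2, 3 → best response Low.
Firm A against (Mid, Mid): payoffs 2.7, 5.4 → best response Mid.
Firm A against (Mid, High): payoffs 3.3, 3.1 → best response Low.
Firm B against (Low, Mid): payoffs 2.6, 1.4 → best response Low.
Firm B against (Low, High): payoffs 3.9, 0 → best response Low.
Firm B against (Mid, Mid): payoffs 3.9, 4.2 → best response Mid.
Firm B against (Mid, High): payoffs 1.9, 0.5 → best response Low.
Firm C against (Low, Low): payoffs 1.3, 4 → best response High.
Firm C against (Low, Mid): payoffs 4.7, 0.9 → best response Mid.
Firm C against (Mid, Low): payoffs 2.5, 6 → best response High.
Firm C against (Mid, Mid): payoffs 1.5, 0.6 → best response Mid.
Mutual best responses: (Low, Low, High); (Mid, Mid, Mid).

(Low, Low, High) and (Mid, Mid, Mid)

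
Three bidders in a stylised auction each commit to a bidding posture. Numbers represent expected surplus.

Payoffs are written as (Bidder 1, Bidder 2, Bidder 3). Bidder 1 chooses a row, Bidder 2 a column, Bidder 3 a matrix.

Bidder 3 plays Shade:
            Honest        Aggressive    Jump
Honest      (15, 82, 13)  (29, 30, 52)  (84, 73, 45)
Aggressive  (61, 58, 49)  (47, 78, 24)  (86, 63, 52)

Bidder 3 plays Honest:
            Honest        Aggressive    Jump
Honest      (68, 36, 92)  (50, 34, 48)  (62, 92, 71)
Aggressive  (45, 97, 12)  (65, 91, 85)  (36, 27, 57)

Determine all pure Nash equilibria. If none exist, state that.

Check each profile: it is a Nash equilibrium iff no player can strictly gain by switching unilaterally.
(Honest, Honest, Shade): Bidder 1 can switch to Aggressive (15 → 61). Not NE.
(Honest, Honest, Honest): Bidder 2 can switch to Jump (36 → 92). Not NE.
(Honest, Aggressive, Shade): Bidder 1 can switch to Aggressive (29 → 47). Not NE.
(Honest, Aggressive, Honest): Bidder 1 can switch to Aggressive (50 → 65). Not NE.
(Honest, Jump, Shade): Bidder 1 can switch to Aggressive (84 → 86). Not NE.
(Honest, Jump, Honest): Bidder 1 gets 62, best alternative 36; Bidder 2 gets 92, best alternative 36; Bidder 3 gets 71, best alternative 45. No profitable deviation — NE.
(Aggressive, Honest, Shade): Bidder 2 can switch to Aggressive (58 → 78). Not NE.
(Aggressive, Honest, Honest): Bidder 1 can switch to Honest (45 → 68). Not NE.
(Aggressive, Aggressive, Shade): Bidder 3 can switch to Honest (24 → 85). Not NE.
(Aggressive, Aggressive, Honest): Bidder 2 can switch to Honest (91 → 97). Not NE.
(Aggressive, Jump, Shade): Bidder 2 can switch to Aggressive (63 → 78). Not NE.
(The remaining 1 profile has a profitable deviation by the same check.)

The unique pure-strategy Nash equilibrium is (Honest, Jump, Honest).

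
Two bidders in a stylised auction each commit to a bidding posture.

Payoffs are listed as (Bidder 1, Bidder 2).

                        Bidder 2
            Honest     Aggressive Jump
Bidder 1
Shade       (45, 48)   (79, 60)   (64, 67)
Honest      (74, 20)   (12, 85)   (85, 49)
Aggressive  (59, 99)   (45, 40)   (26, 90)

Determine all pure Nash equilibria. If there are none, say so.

This game has no pure Nash equilibrium.

Bidder 1 against Honest: payoffs 45, 74, 59 → best response Honest.
Bidder 1 against Aggressive: payoffs 79, 12, 45 → best response Shade.
Bidder 1 against Jump: payoffs 64, 85, 26 → best response Honest.
Bidder 2 against Shade: payoffs 48, 60, 67 → best response Jump.
Bidder 2 against Honest: payoffs 20, 85, 49 → best response Aggressive.
Bidder 2 against Aggressive: payoffs 99, 40, 90 → best response Honest.
No profile is a mutual best response for all players.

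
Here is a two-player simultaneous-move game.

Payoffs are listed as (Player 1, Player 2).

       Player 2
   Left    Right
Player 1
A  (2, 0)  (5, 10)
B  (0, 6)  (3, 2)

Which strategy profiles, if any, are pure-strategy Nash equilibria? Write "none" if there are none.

Player 1 against Left: payoffs 2, 0 → best response A.
Player 1 against Right: payoffs 5, 3 → best response A.
Player 2 against A: payoffs 0, 10 → best response Right.
Player 2 against B: payoffs 6, 2 → best response Left.
Mutual best responses: (A, Right).

(A, Right)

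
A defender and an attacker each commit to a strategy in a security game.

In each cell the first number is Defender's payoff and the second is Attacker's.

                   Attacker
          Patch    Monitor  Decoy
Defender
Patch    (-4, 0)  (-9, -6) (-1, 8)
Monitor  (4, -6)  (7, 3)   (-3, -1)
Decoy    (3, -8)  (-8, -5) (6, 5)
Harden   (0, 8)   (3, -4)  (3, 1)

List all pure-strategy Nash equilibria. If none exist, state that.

(Patch, Patch): Defender can switch to Monitor (-4 → 4). Not NE.
(Patch, Monitor): Defender can switch to Monitor (-9 → 7). Not NE.
(Patch, Decoy): Defender can switch to Decoy (-1 → 6). Not NE.
(Monitor, Patch): Attacker can switch to Monitor (-6 → 3). Not NE.
(Monitor, Monitor): Defender gets 7, best alternative 3; Attacker gets 3, best alternative -1. No profitable deviation — NE.
(Monitor, Decoy): Defender can switch to Patch (-3 → -1). Not NE.
(Decoy, Patch): Defender can switch to Monitor (3 → 4). Not NE.
(Decoy, Monitor): Defender can switch to Monitor (-8 → 7). Not NE.
(Decoy, Decoy): Defender gets 6, best alternative 3; Attacker gets 5, best alternative -5. No profitable deviation — NE.
(Harden, Patch): Defender can switch to Monitor (0 → 4). Not NE.
(The remaining 2 profiles each have a profitable deviation by the same check.)

The pure Nash equilibria are (Monitor, Monitor); (Decoy, Decoy).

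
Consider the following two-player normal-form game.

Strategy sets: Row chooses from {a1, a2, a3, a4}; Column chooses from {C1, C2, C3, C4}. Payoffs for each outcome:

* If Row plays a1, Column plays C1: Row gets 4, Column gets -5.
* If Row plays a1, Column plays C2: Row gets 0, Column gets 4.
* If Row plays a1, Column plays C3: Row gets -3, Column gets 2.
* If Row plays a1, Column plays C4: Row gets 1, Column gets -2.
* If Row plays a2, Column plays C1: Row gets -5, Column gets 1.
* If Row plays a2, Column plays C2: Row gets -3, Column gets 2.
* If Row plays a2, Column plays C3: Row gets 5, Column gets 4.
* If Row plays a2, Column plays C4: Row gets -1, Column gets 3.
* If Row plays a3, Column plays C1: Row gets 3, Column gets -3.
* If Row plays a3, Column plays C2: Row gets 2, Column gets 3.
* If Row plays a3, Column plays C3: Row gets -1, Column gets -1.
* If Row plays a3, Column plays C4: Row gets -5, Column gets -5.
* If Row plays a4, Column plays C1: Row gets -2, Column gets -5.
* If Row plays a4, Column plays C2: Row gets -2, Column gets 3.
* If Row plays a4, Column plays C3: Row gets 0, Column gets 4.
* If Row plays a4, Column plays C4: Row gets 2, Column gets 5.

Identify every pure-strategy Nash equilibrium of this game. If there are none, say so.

(a2, C3), (a3, C2), (a4, C4)

(a1, C1): Column can switch to C2 (-5 → 4). Not NE.
(a1, C2): Row can switch to a3 (0 → 2). Not NE.
(a1, C3): Row can switch to a2 (-3 → 5). Not NE.
(a1, C4): Row can switch to a4 (1 → 2). Not NE.
(a2, C1): Row can switch to a1 (-5 → 4). Not NE.
(a2, C2): Row can switch to a1 (-3 → 0). Not NE.
(a2, C3): Row gets 5, best alternative 0; Column gets 4, best alternative 3. No profitable deviation — NE.
(a2, C4): Row can switch to a1 (-1 → 1). Not NE.
(a3, C1): Row can switch to a1 (3 → 4). Not NE.
(a3, C2): Row gets 2, best alternative 0; Column gets 3, best alternative -1. No profitable deviation — NE.
(a3, C3): Row can switch to a2 (-1 → 5). Not NE.
(a3, C4): Row can switch to a1 (-5 → 1). Not NE.
(a4, C1): Row can switch to a1 (-2 → 4). Not NE.
(a4, C2): Row can switch to a1 (-2 → 0). Not NE.
(a4, C4): Row gets 2, best alternative 1; Column gets 5, best alternative 4. No profitable deviation — NE.
(The remaining 1 profile has a profitable deviation by the same check.)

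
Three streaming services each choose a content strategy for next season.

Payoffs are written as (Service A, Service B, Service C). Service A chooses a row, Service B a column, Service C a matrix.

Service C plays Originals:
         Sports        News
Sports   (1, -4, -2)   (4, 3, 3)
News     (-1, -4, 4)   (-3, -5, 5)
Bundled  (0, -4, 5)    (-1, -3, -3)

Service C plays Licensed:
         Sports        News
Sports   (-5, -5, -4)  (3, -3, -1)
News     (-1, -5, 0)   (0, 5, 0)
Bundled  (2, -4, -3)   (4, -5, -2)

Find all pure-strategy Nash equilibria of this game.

Service A against (Sports, Originals): payoffs 1, -1, 0 → best response Sports.
Service A against (Sports, Licensed): payoffs -5, -1, 2 → best response Bundled.
Service A against (News, Originals): payoffs 4, -3, -1 → best response Sports.
Service A against (News, Licensed): payoffs 3, 0, 4 → best response Bundled.
Service B against (Sports, Originals): payoffs -4, 3 → best response News.
Service B against (Sports, Licensed): payoffs -5, -3 → best response News.
Service B against (News, Originals): payoffs -4, -5 → best response Sports.
Service B against (News, Licensed): payoffs -5, 5 → best response News.
Service B against (Bundled, Originals): payoffs -4, -3 → best response News.
Service B against (Bundled, Licensed): payoffs -4, -5 → best response Sports.
Service C against (Sports, Sports): payoffs -2, -4 → best response Originals.
Service C against (Sports, News): payoffs 3, -1 → best response Originals.
Service C against (News, Sports): payoffs 4, 0 → best response Originals.
Service C against (News, News): payoffs 5, 0 → best response Originals.
Service C against (Bundled, Sports): payoffs 5, -3 → best response Originals.
Service C against (Bundled, News): payoffs -3, -2 → best response Licensed.
Mutual best responses: (Sports, News, Originals).

(Sports, News, Originals)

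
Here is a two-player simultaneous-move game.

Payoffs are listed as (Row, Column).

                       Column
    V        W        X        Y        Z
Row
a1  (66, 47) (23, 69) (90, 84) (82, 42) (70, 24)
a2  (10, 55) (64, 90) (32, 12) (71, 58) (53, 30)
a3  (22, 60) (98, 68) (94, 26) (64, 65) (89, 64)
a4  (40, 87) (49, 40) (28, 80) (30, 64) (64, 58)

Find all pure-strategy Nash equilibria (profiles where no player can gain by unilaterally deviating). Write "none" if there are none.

(a1, V): Column can switch to W (47 → 69). Not NE.
(a1, W): Row can switch to a2 (23 → 64). Not NE.
(a1, X): Row can switch to a3 (90 → 94). Not NE.
(a1, Y): Column can switch to V (42 → 47). Not NE.
(a1, Z): Row can switch to a3 (70 → 89). Not NE.
(a2, V): Row can switch to a1 (10 → 66). Not NE.
(a3, W): Row gets 98, best alternative 64; Column gets 68, best alternative 65. No profitable deviation — NE.
(The remaining 13 profiles each have a profitable deviation by the same check.)

Pure NE: (a3, W)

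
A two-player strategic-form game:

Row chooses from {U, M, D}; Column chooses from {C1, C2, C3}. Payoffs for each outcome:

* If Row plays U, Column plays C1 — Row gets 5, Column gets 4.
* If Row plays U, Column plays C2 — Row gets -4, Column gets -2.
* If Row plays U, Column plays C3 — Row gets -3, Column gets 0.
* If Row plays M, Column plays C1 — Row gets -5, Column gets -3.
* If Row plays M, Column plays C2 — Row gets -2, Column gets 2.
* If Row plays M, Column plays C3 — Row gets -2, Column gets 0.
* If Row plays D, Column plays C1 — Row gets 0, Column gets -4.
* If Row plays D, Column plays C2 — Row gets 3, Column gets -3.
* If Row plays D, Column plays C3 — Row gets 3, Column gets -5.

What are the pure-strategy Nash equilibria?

(U, C1): Row gets 5, best alternative 0; Column gets 4, best alternative 0. No profitable deviation — NE.
(U, C2): Row can switch to M (-4 → -2). Not NE.
(U, C3): Row can switch to M (-3 → -2). Not NE.
(M, C1): Row can switch to U (-5 → 5). Not NE.
(M, C2): Row can switch to D (-2 → 3). Not NE.
(M, C3): Row can switch to D (-2 → 3). Not NE.
(D, C1): Row can switch to U (0 → 5). Not NE.
(D, C2): Row gets 3, best alternative -2; Column gets -3, best alternative -4. No profitable deviation — NE.
(D, C3): Column can switch to C1 (-5 → -4). Not NE.

Pure-strategy Nash equilibria: (U, C1) and (D, C2)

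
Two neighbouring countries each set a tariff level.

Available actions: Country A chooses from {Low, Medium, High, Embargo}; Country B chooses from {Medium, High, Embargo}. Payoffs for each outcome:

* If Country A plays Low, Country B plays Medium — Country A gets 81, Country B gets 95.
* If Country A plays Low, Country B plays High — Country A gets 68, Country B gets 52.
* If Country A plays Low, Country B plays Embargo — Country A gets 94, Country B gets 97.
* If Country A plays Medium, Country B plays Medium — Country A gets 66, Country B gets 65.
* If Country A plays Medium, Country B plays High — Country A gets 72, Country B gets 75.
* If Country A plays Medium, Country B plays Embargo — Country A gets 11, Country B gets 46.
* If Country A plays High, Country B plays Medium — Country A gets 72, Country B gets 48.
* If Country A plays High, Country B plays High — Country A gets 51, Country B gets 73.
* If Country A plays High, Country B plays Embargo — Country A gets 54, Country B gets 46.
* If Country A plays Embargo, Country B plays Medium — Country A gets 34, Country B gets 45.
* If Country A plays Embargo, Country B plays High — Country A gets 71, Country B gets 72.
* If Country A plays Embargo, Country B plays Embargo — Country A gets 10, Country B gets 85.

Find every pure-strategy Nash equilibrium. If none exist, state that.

For each strategy profile, look for a profitable unilateral deviation.
(Low, Medium): Country B can switch to Embargo (95 → 97). Not NE.
(Low, High): Country A can switch to Medium (68 → 72). Not NE.
(Low, Embargo): Country A gets 94, best alternative 54; Country B gets 97, best alternative 95. No profitable deviation — NE.
(Medium, Medium): Country A can switch to Low (66 → 81). Not NE.
(Medium, High): Country A gets 72, best alternative 71; Country B gets 75, best alternative 65. No profitable deviation — NE.
(Medium, Embargo): Country A can switch to Low (11 → 94). Not NE.
(High, Medium): Country A can switch to Low (72 → 81). Not NE.
(High, High): Country A can switch to Low (51 → 68). Not NE.
(The remaining 4 profiles each have a profitable deviation by the same check.)

(Low, Embargo), (Medium, High)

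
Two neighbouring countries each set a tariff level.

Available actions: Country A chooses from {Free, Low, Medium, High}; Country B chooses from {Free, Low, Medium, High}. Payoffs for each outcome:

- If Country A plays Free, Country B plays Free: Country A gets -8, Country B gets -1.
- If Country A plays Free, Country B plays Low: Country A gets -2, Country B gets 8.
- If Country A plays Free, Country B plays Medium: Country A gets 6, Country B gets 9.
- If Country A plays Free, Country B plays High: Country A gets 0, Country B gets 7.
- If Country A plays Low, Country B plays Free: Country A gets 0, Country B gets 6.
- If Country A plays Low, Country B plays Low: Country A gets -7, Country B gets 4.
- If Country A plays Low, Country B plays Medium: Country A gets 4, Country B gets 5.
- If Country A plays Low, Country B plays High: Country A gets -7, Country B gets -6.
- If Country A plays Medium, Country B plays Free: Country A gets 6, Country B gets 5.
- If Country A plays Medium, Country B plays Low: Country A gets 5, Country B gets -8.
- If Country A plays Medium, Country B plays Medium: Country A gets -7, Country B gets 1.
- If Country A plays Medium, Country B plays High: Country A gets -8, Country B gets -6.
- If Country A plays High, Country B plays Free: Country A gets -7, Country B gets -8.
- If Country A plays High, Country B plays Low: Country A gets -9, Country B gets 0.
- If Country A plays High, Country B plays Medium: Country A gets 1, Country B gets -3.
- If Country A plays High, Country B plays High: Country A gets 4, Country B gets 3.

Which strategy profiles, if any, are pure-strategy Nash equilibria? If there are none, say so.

(Free, Free): Country A can switch to Low (-8 → 0). Not NE.
(Free, Low): Country A can switch to Medium (-2 → 5). Not NE.
(Free, Medium): Country A gets 6, best alternative 4; Country B gets 9, best alternative 8. No profitable deviation — NE.
(Free, High): Country A can switch to High (0 → 4). Not NE.
(Low, Free): Country A can switch to Medium (0 → 6). Not NE.
(Low, Low): Country A can switch to Free (-7 → -2). Not NE.
(Low, Medium): Country A can switch to Free (4 → 6). Not NE.
(Low, High): Country A can switch to Free (-7 → 0). Not NE.
(Medium, Free): Country A gets 6, best alternative 0; Country B gets 5, best alternative 1. No profitable deviation — NE.
(Medium, Low): Country B can switch to Free (-8 → 5). Not NE.
(Medium, Medium): Country A can switch to Free (-7 → 6). Not NE.
(Medium, High): Country A can switch to Free (-8 → 0). Not NE.
(High, High): Country A gets 4, best alternative 0; Country B gets 3, best alternative 0. No profitable deviation — NE.
(The remaining 3 profiles each have a profitable deviation by the same check.)

(Free, Medium) and (Medium, Free) and (High, High)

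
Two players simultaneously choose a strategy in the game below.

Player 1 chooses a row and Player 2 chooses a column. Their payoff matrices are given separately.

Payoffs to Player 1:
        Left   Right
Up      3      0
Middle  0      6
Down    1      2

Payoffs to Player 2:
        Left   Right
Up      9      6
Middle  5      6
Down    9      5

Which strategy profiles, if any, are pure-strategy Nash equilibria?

Pure-strategy Nash equilibria: (Up, Left); (Middle, Right)

Player 1 against Left: payoffs 3, 0, 1 → best response Up.
Player 1 against Right: payoffs 0, 6, 2 → best response Middle.
Player 2 against Up: payoffs 9, 6 → best response Left.
Player 2 against Middle: payoffs 5, 6 → best response Right.
Player 2 against Down: payoffs 9, 5 → best response Left.
Mutual best responses: (Up, Left); (Middle, Right).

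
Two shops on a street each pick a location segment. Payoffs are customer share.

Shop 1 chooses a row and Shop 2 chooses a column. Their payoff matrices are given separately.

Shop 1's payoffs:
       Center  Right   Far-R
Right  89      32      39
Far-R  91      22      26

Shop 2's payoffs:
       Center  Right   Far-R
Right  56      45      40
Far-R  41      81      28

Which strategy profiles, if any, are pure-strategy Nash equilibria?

Mark each player's best response to every combination of opponents' strategies; a profile where every player is best-responding is a pure Nash equilibrium.
Shop 1 against Center: payoffs 89, 91 → best response Far-R.
Shop 1 against Right: payoffs 32, 22 → best response Right.
Shop 1 against Far-R: payoffs 39, 26 → best response Right.
Shop 2 against Right: payoffs 56, 45, 40 → best response Center.
Shop 2 against Far-R: payoffs 41, 81, 28 → best response Right.
No profile is a mutual best response for all players.

There is no pure-strategy Nash equilibrium.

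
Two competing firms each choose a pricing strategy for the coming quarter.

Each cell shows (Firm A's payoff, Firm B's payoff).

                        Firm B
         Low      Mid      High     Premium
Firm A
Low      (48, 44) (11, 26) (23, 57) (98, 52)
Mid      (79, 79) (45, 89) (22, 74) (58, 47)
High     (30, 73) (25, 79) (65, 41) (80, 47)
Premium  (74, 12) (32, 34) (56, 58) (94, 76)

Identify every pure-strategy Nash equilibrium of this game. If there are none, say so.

Pure NE: (Mid, Mid)

Firm A against Low: payoffs 48, 79, 30, 74 → best response Mid.
Firm A against Mid: payoffs 11, 45, 25, 32 → best response Mid.
Firm A against High: payoffs 23, 22, 65, 56 → best response High.
Firm A against Premium: payoffs 98, 58, 80, 94 → best response Low.
Firm B against Low: payoffs 44, 26, 57, 52 → best response High.
Firm B against Mid: payoffs 79, 89, 74, 47 → best response Mid.
Firm B against High: payoffs 73, 79, 41, 47 → best response Mid.
Firm B against Premium: payoffs 12, 34, 58, 76 → best response Premium.
Mutual best responses: (Mid, Mid).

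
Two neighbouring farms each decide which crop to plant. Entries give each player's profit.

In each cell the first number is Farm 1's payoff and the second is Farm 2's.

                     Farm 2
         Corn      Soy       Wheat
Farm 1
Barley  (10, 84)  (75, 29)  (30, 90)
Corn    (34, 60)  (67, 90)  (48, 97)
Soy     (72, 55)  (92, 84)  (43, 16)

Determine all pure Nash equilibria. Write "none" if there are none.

Farm 1 against Corn: payoffs 10, 34, 72 → best response Soy.
Farm 1 against Soy: payoffs 75, 67, 92 → best response Soy.
Farm 1 against Wheat: payoffs 30, 48, 43 → best response Corn.
Farm 2 against Barley: payoffs 84, 29, 90 → best response Wheat.
Farm 2 against Corn: payoffs 60, 90, 97 → best response Wheat.
Farm 2 against Soy: payoffs 55, 84, 16 → best response Soy.
Mutual best responses: (Corn, Wheat); (Soy, Soy).

(Corn, Wheat); (Soy, Soy)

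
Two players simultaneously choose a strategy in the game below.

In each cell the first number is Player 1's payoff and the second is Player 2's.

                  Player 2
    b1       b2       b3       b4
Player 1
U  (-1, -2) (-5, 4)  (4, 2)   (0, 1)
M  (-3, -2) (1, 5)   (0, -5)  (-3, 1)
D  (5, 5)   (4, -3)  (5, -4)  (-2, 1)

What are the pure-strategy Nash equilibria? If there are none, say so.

Player 1 against b1: payoffs -1, -3, 5 → best response D.
Player 1 against b2: payoffs -5, 1, 4 → best response D.
Player 1 against b3: payoffs 4, 0, 5 → best response D.
Player 1 against b4: payoffs 0, -3, -2 → best response U.
Player 2 against U: payoffs -2, 4, 2, 1 → best response b2.
Player 2 against M: payoffs -2, 5, -5, 1 → best response b2.
Player 2 against D: payoffs 5, -3, -4, 1 → best response b1.
Mutual best responses: (D, b1).

(D, b1)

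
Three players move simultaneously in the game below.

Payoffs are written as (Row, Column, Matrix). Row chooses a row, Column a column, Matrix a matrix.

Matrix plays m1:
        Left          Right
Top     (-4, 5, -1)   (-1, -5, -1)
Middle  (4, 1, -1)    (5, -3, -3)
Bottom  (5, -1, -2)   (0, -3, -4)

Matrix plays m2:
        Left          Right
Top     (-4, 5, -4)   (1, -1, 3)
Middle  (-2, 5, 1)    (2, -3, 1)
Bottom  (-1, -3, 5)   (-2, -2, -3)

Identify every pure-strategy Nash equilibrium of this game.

This game has no pure Nash equilibrium.

Row against (Left, m1): payoffs -4, 4, 5 → best response Bottom.
Row against (Left, m2): payoffs -4, -2, -1 → best response Bottom.
Row against (Right, m1): payoffs -1, 5, 0 → best response Middle.
Row against (Right, m2): payoffs 1, 2, -2 → best response Middle.
Column against (Top, m1): payoffs 5, -5 → best response Left.
Column against (Top, m2): payoffs 5, -1 → best response Left.
Column against (Middle, m1): payoffs 1, -3 → best response Left.
Column against (Middle, m2): payoffs 5, -3 → best response Left.
Column against (Bottom, m1): payoffs -1, -3 → best response Left.
Column against (Bottom, m2): payoffs -3, -2 → best response Right.
Matrix against (Top, Left): payoffs -1, -4 → best response m1.
Matrix against (Top, Right): payoffs -1, 3 → best response m2.
Matrix against (Middle, Left): payoffs -1, 1 → best response m2.
Matrix against (Middle, Right): payoffs -3, 1 → best response m2.
Matrix against (Bottom, Left): payoffs -2, 5 → best response m2.
Matrix against (Bottom, Right): payoffs -4, -3 → best response m2.
No profile is a mutual best response for all players.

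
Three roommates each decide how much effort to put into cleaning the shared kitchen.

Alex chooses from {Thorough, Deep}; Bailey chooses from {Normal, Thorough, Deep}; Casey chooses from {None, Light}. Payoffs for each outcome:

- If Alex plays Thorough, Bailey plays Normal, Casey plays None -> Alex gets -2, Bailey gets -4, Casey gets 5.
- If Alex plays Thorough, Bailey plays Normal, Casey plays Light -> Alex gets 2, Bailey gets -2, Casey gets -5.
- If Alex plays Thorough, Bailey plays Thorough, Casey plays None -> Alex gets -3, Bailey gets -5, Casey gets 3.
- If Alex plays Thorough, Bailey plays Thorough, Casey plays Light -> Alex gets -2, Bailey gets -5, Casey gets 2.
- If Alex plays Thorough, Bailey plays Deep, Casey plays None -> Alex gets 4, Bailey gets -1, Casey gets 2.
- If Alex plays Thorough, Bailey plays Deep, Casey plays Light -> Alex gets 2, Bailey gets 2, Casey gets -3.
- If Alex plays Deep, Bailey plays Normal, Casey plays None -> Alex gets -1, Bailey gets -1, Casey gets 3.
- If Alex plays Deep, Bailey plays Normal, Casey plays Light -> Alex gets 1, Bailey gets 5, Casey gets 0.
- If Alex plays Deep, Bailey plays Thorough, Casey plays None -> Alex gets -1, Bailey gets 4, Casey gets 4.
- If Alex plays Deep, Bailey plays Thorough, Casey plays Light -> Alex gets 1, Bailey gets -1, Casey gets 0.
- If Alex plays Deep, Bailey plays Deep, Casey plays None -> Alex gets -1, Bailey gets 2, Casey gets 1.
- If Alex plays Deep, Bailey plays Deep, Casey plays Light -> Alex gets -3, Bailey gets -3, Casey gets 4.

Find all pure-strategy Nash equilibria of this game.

The pure Nash equilibria are (Thorough, Deep, None); (Deep, Thorough, None).

Alex against (Normal, None): payoffs -2, -1 → best response Deep.
Alex against (Normal, Light): payoffs 2, 1 → best response Thorough.
Alex against (Thorough, None): payoffs -3, -1 → best response Deep.
Alex against (Thorough, Light): payoffs -2, 1 → best response Deep.
Alex against (Deep, None): payoffs 4, -1 → best response Thorough.
Alex against (Deep, Light): payoffs 2, -3 → best response Thorough.
Bailey against (Thorough, None): payoffs -4, -5, -1 → best response Deep.
Bailey against (Thorough, Light): payoffs -2, -5, 2 → best response Deep.
Bailey against (Deep, None): payoffs -1, 4, 2 → best response Thorough.
Bailey against (Deep, Light): payoffs 5, -1, -3 → best response Normal.
Casey against (Thorough, Normal): payoffs 5, -5 → best response None.
Casey against (Thorough, Thorough): payoffs 3, 2 → best response None.
Casey against (Thorough, Deep): payoffs 2, -3 → best response None.
Casey against (Deep, Normal): payoffs 3, 0 → best response None.
Casey against (Deep, Thorough): payoffs 4, 0 → best response None.
Casey against (Deep, Deep): payoffs 1, 4 → best response Light.
Mutual best responses: (Thorough, Deep, None); (Deep, Thorough, None).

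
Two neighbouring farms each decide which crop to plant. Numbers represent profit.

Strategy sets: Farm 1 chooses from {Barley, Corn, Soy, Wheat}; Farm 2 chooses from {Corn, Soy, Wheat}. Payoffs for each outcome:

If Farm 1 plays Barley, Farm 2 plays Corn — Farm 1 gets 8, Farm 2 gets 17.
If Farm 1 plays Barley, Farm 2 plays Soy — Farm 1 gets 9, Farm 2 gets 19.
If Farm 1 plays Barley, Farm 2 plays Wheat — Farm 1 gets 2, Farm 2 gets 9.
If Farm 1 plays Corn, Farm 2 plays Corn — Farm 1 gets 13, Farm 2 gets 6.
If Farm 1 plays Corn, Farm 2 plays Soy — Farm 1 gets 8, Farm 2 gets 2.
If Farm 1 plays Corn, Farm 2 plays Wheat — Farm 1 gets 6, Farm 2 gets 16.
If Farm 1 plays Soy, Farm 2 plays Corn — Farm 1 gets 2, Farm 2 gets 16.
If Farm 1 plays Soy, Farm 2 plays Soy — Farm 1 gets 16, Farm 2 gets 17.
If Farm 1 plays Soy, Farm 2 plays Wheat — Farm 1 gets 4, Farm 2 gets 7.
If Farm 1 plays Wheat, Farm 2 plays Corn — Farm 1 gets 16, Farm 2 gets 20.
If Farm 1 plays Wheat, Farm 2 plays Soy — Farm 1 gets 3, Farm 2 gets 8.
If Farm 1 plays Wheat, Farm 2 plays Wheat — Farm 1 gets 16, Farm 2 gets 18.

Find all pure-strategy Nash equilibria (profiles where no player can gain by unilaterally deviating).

Farm 1 against Corn: payoffs 8, 13, 2, 16 → best response Wheat.
Farm 1 against Soy: payoffs 9, 8, 16, 3 → best response Soy.
Farm 1 against Wheat: payoffs 2, 6, 4, 16 → best response Wheat.
Farm 2 against Barley: payoffs 17, 19, 9 → best response Soy.
Farm 2 against Corn: payoffs 6, 2, 16 → best response Wheat.
Farm 2 against Soy: payoffs 16, 17, 7 → best response Soy.
Farm 2 against Wheat: payoffs 20, 8, 18 → best response Corn.
Mutual best responses: (Soy, Soy); (Wheat, Corn).

(Soy, Soy), (Wheat, Corn)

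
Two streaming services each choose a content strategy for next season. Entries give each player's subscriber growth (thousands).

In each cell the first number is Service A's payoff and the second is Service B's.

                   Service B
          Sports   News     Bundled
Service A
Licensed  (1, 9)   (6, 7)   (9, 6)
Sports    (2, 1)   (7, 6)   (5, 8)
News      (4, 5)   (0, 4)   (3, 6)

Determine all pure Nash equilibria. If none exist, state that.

none

(Licensed, Sports): Service A can switch to Sports (1 → 2). Not NE.
(Licensed, News): Service A can switch to Sports (6 → 7). Not NE.
(Licensed, Bundled): Service B can switch to Sports (6 → 9). Not NE.
(Sports, Sports): Service A can switch to News (2 → 4). Not NE.
(Sports, News): Service B can switch to Bundled (6 → 8). Not NE.
(Sports, Bundled): Service A can switch to Licensed (5 → 9). Not NE.
(News, Sports): Service B can switch to Bundled (5 → 6). Not NE.
(News, News): Service A can switch to Licensed (0 → 6). Not NE.
(News, Bundled): Service A can switch to Licensed (3 → 9). Not NE.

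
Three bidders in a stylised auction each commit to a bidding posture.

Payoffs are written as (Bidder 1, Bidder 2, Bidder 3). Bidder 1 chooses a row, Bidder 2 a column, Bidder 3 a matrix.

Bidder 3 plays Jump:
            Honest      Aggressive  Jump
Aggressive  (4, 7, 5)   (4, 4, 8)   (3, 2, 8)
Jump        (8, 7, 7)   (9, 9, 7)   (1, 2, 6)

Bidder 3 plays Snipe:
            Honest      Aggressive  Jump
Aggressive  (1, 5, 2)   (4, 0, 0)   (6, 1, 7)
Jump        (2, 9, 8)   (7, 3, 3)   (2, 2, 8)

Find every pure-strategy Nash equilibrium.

Bidder 1 against (Honest, Jump): payoffs 4, 8 → best response Jump.
Bidder 1 against (Honest, Snipe): payoffs 1, 2 → best response Jump.
Bidder 1 against (Aggressive, Jump): payoffs 4, 9 → best response Jump.
Bidder 1 against (Aggressive, Snipe): payoffs 4, 7 → best response Jump.
Bidder 1 against (Jump, Jump): payoffs 3, 1 → best response Aggressive.
Bidder 1 against (Jump, Snipe): payoffs 6, 2 → best response Aggressive.
Bidder 2 against (Aggressive, Jump): payoffs 7, 4, 2 → best response Honest.
Bidder 2 against (Aggressive, Snipe): payoffs 5, 0, 1 → best response Honest.
Bidder 2 against (Jump, Jump): payoffs 7, 9, 2 → best response Aggressive.
Bidder 2 against (Jump, Snipe): payoffs 9, 3, 2 → best response Honest.
Bidder 3 against (Aggressive, Honest): payoffs 5, 2 → best response Jump.
Bidder 3 against (Aggressive, Aggressive): payoffs 8, 0 → best response Jump.
Bidder 3 against (Aggressive, Jump): payoffs 8, 7 → best response Jump.
Bidder 3 against (Jump, Honest): payoffs 7, 8 → best response Snipe.
Bidder 3 against (Jump, Aggressive): payoffs 7, 3 → best response Jump.
Bidder 3 against (Jump, Jump): payoffs 6, 8 → best response Snipe.
Mutual best responses: (Jump, Honest, Snipe); (Jump, Aggressive, Jump).

(Jump, Honest, Snipe), (Jump, Aggressive, Jump)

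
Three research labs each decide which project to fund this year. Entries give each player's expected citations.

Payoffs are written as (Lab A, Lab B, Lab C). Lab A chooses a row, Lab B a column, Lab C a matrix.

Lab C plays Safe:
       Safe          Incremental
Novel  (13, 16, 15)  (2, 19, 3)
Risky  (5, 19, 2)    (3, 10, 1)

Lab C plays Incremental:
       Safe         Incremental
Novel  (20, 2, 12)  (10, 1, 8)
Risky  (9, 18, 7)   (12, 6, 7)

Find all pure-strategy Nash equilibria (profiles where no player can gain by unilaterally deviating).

Lab A against (Safe, Safe): payoffs 13, 5 → best response Novel.
Lab A against (Safe, Incremental): payoffs 20, 9 → best response Novel.
Lab A against (Incremental, Safe): payoffs 2, 3 → best response Risky.
Lab A against (Incremental, Incremental): payoffs 10, 12 → best response Risky.
Lab B against (Novel, Safe): payoffs 16, 19 → best response Incremental.
Lab B against (Novel, Incremental): payoffs 2, 1 → best response Safe.
Lab B against (Risky, Safe): payoffs 19, 10 → best response Safe.
Lab B against (Risky, Incremental): payoffs 18, 6 → best response Safe.
Lab C against (Novel, Safe): payoffs 15, 12 → best response Safe.
Lab C against (Novel, Incremental): payoffs 3, 8 → best response Incremental.
Lab C against (Risky, Safe): payoffs 2, 7 → best response Incremental.
Lab C against (Risky, Incremental): payoffs 1, 7 → best response Incremental.
No profile is a mutual best response for all players.

This game has no pure Nash equilibrium.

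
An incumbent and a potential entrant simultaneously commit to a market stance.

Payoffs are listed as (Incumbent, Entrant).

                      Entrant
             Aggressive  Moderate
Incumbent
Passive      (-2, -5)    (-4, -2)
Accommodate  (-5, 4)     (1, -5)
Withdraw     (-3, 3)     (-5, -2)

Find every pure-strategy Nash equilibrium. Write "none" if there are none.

Incumbent against Aggressive: payoffs -2, -5, -3 → best response Passive.
Incumbent against Moderate: payoffs -4, 1, -5 → best response Accommodate.
Entrant against Passive: payoffs -5, -2 → best response Moderate.
Entrant against Accommodate: payoffs 4, -5 → best response Aggressive.
Entrant against Withdraw: payoffs 3, -2 → best response Aggressive.
No profile is a mutual best response for all players.

This game has no pure Nash equilibrium.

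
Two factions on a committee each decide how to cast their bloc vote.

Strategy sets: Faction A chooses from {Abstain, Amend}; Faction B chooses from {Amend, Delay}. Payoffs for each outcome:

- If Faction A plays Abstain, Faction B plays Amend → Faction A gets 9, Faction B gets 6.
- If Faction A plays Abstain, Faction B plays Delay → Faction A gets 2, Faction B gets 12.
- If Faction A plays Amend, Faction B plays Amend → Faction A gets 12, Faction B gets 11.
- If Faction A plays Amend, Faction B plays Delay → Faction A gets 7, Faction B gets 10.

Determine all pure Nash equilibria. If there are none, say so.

(Amend, Amend)

For each strategy profile, look for a profitable unilateral deviation.
(Abstain, Amend): Faction A can switch to Amend (9 → 12). Not NE.
(Abstain, Delay): Faction A can switch to Amend (2 → 7). Not NE.
(Amend, Amend): Faction A gets 12, best alternative 9; Faction B gets 11, best alternative 10. No profitable deviation — NE.
(Amend, Delay): Faction B can switch to Amend (10 → 11). Not NE.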